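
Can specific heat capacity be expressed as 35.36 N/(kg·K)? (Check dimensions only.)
No

specific heat capacity has SI base units: m^2 / (s^2 * K)
N/(kg·K) does NOT reduce to m^2 / (s^2 * K); a valid unit for specific heat capacity would be e.g. J/(kg·K).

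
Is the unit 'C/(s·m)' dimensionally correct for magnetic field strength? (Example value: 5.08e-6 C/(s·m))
Yes

magnetic field strength has SI base units: A / m
C/(s·m) reduces to the same SI base units, so it is a valid unit for magnetic field strength.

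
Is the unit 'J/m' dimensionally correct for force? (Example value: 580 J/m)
Yes

force has SI base units: kg * m / s^2
J/m reduces to the same SI base units, so it is a valid unit for force.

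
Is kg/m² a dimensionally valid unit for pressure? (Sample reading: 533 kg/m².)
No

pressure has SI base units: kg / (m * s^2)
kg/m² does NOT reduce to kg / (m * s^2); a valid unit for pressure would be e.g. Pa.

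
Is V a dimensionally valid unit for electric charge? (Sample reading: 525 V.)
No

electric charge has SI base units: A * s
V does NOT reduce to A * s; a valid unit for electric charge would be e.g. C.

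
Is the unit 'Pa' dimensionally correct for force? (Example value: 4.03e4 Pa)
No

force has SI base units: kg * m / s^2
Pa does NOT reduce to kg * m / s^2; a valid unit for force would be e.g. N.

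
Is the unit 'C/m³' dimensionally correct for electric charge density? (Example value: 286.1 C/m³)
Yes

electric charge density has SI base units: A * s / m^3
C/m³ reduces to the same SI base units, so it is a valid unit for electric charge density.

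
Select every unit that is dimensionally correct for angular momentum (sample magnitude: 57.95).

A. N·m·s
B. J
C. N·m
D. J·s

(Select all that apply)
A, D

angular momentum has SI base units: kg * m^2 / s

Checking each option against kg * m^2 / s:
  A. N·m·s: ✓ matches
  B. J: ✗ does not match
  C. N·m: ✗ does not match
  D. J·s: ✓ matches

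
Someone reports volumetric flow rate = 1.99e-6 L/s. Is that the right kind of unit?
Yes

volumetric flow rate has SI base units: m^3 / s
L/s reduces to the same SI base units, so it is a valid unit for volumetric flow rate.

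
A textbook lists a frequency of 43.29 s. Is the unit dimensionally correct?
No

frequency has SI base units: 1 / s
s does NOT reduce to 1 / s; a valid unit for frequency would be e.g. Hz.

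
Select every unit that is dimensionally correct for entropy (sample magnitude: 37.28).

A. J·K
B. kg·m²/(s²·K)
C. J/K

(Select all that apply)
B, C

entropy has SI base units: kg * m^2 / (s^2 * K)

Checking each option against kg * m^2 / (s^2 * K):
  A. J·K: ✗ does not match
  B. kg·m²/(s²·K): ✓ matches
  C. J/K: ✓ matches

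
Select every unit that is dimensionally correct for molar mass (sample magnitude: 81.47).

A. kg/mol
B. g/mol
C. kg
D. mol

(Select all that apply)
A, B

molar mass has SI base units: kg / mol

Checking each option against kg / mol:
  A. kg/mol: ✓ matches
  B. g/mol: ✓ matches
  C. kg: ✗ does not match
  D. mol: ✗ does not match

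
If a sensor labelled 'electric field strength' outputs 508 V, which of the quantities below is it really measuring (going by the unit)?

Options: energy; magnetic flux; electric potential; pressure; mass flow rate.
electric potential

electric field strength should have units dimensionally equivalent to kg * m / (A * s^3) (e.g. V/m).
The given unit 'V' reduces to kg * m^2 / (A * s^3). Of the listed options, that is the dimensionality of electric potential.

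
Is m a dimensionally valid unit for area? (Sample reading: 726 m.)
No

area has SI base units: m^2
m does NOT reduce to m^2; a valid unit for area would be e.g. m².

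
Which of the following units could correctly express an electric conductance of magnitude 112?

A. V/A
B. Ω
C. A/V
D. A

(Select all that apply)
C

electric conductance has SI base units: A^2 * s^3 / (kg * m^2)

Checking each option against A^2 * s^3 / (kg * m^2):
  A. V/A: ✗ does not match
  B. Ω: ✗ does not match
  C. A/V: ✓ matches
  D. A: ✗ does not match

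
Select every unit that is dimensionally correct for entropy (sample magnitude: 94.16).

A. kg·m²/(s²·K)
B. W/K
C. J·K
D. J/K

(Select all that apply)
A, D

entropy has SI base units: kg * m^2 / (s^2 * K)

Checking each option against kg * m^2 / (s^2 * K):
  A. kg·m²/(s²·K): ✓ matches
  B. W/K: ✗ does not match
  C. J·K: ✗ does not match
  D. J/K: ✓ matches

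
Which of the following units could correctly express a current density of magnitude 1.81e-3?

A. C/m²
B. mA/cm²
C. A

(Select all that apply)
B

current density has SI base units: A / m^2

Checking each option against A / m^2:
  A. C/m²: ✗ does not match
  B. mA/cm²: ✓ matches
  C. A: ✗ does not match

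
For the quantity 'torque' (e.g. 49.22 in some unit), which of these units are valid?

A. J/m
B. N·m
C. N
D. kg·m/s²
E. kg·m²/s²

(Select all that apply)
B, E

torque has SI base units: kg * m^2 / s^2

Checking each option against kg * m^2 / s^2:
  A. J/m: ✗ does not match
  B. N·m: ✓ matches
  C. N: ✗ does not match
  D. kg·m/s²: ✗ does not match
  E. kg·m²/s²: ✓ matches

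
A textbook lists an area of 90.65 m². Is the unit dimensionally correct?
Yes

area has SI base units: m^2
m² reduces to the same SI base units, so it is a valid unit for area.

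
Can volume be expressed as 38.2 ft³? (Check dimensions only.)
Yes

volume has SI base units: m^3
ft³ reduces to the same SI base units, so it is a valid unit for volume.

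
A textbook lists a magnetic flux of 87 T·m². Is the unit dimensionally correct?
Yes

magnetic flux has SI base units: kg * m^2 / (A * s^2)
T·m² reduces to the same SI base units, so it is a valid unit for magnetic flux.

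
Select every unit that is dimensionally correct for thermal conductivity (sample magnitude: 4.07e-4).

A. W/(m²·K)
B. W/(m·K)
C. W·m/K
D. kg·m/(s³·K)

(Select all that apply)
B, D

thermal conductivity has SI base units: kg * m / (s^3 * K)

Checking each option against kg * m / (s^3 * K):
  A. W/(m²·K): ✗ does not match
  B. W/(m·K): ✓ matches
  C. W·m/K: ✗ does not match
  D. kg·m/(s³·K): ✓ matches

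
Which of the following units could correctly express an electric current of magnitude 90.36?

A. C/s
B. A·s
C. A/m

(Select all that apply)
A

electric current has SI base units: A

Checking each option against A:
  A. C/s: ✓ matches
  B. A·s: ✗ does not match
  C. A/m: ✗ does not match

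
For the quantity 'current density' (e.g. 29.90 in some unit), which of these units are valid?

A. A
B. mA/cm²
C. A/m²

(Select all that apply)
B, C

current density has SI base units: A / m^2

Checking each option against A / m^2:
  A. A: ✗ does not match
  B. mA/cm²: ✓ matches
  C. A/m²: ✓ matches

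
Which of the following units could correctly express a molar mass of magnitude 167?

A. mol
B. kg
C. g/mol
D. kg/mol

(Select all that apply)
C, D

molar mass has SI base units: kg / mol

Checking each option against kg / mol:
  A. mol: ✗ does not match
  B. kg: ✗ does not match
  C. g/mol: ✓ matches
  D. kg/mol: ✓ matches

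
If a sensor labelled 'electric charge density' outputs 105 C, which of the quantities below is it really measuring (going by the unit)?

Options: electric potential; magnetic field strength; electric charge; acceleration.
electric charge

electric charge density should have units dimensionally equivalent to A * s / m^3 (e.g. C/m³).
The given unit 'C' reduces to A * s. Of the listed options, that is the dimensionality of electric charge.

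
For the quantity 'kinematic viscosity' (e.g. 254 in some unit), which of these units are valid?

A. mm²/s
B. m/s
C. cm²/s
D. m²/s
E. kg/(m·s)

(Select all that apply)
A, C, D

kinematic viscosity has SI base units: m^2 / s

Checking each option against m^2 / s:
  A. mm²/s: ✓ matches
  B. m/s: ✗ does not match
  C. cm²/s: ✓ matches
  D. m²/s: ✓ matches
  E. kg/(m·s): ✗ does not match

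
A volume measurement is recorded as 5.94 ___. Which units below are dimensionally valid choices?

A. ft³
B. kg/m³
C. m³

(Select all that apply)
A, C

volume has SI base units: m^3

Checking each option against m^3:
  A. ft³: ✓ matches
  B. kg/m³: ✗ does not match
  C. m³: ✓ matches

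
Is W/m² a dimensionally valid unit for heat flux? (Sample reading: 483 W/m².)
Yes

heat flux has SI base units: kg / s^3
W/m² reduces to the same SI base units, so it is a valid unit for heat flux.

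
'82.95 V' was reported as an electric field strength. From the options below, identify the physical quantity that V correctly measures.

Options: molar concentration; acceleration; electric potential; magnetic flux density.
electric potential

electric field strength should have units dimensionally equivalent to kg * m / (A * s^3) (e.g. V/m).
The given unit 'V' reduces to kg * m^2 / (A * s^3). Of the listed options, that is the dimensionality of electric potential.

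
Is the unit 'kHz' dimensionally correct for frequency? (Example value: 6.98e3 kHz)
Yes

frequency has SI base units: 1 / s
kHz reduces to the same SI base units, so it is a valid unit for frequency.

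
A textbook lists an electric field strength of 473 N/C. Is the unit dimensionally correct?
Yes

electric field strength has SI base units: kg * m / (A * s^3)
N/C reduces to the same SI base units, so it is a valid unit for electric field strength.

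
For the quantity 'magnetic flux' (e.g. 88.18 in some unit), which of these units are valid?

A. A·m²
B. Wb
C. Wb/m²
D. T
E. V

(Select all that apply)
B

magnetic flux has SI base units: kg * m^2 / (A * s^2)

Checking each option against kg * m^2 / (A * s^2):
  A. A·m²: ✗ does not match
  B. Wb: ✓ matches
  C. Wb/m²: ✗ does not match
  D. T: ✗ does not match
  E. V: ✗ does not match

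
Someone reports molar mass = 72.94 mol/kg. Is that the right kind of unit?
No

molar mass has SI base units: kg / mol
mol/kg does NOT reduce to kg / mol; a valid unit for molar mass would be e.g. kg/mol.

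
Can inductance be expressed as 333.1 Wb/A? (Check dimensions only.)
Yes

inductance has SI base units: kg * m^2 / (A^2 * s^2)
Wb/A reduces to the same SI base units, so it is a valid unit for inductance.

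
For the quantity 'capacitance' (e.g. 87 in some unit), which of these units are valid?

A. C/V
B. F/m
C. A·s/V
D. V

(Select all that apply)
A, C

capacitance has SI base units: A^2 * s^4 / (kg * m^2)

Checking each option against A^2 * s^4 / (kg * m^2):
  A. C/V: ✓ matches
  B. F/m: ✗ does not match
  C. A·s/V: ✓ matches
  D. V: ✗ does not match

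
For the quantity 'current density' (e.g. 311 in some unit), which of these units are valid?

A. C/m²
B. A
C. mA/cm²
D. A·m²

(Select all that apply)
C

current density has SI base units: A / m^2

Checking each option against A / m^2:
  A. C/m²: ✗ does not match
  B. A: ✗ does not match
  C. mA/cm²: ✓ matches
  D. A·m²: ✗ does not match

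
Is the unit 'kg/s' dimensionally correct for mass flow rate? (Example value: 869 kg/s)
Yes

mass flow rate has SI base units: kg / s
kg/s reduces to the same SI base units, so it is a valid unit for mass flow rate.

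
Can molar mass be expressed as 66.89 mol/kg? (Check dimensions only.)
No

molar mass has SI base units: kg / mol
mol/kg does NOT reduce to kg / mol; a valid unit for molar mass would be e.g. kg/mol.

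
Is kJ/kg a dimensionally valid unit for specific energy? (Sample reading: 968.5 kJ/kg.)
Yes

specific energy has SI base units: m^2 / s^2
kJ/kg reduces to the same SI base units, so it is a valid unit for specific energy.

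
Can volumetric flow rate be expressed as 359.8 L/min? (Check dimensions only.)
Yes

volumetric flow rate has SI base units: m^3 / s
L/min reduces to the same SI base units, so it is a valid unit for volumetric flow rate.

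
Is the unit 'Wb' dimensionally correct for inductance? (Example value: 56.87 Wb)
No

inductance has SI base units: kg * m^2 / (A^2 * s^2)
Wb does NOT reduce to kg * m^2 / (A^2 * s^2); a valid unit for inductance would be e.g. H.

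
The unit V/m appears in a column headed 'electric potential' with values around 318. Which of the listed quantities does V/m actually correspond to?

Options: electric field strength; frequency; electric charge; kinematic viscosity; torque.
electric field strength

electric potential should have units dimensionally equivalent to kg * m^2 / (A * s^3) (e.g. V).
The given unit 'V/m' reduces to kg * m / (A * s^3). Of the listed options, that is the dimensionality of electric field strength.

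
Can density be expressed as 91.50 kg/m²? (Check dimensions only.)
No

density has SI base units: kg / m^3
kg/m² does NOT reduce to kg / m^3; a valid unit for density would be e.g. kg/m³.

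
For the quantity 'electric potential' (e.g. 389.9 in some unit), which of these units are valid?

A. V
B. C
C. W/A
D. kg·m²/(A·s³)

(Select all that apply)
A, C, D

electric potential has SI base units: kg * m^2 / (A * s^3)

Checking each option against kg * m^2 / (A * s^3):
  A. V: ✓ matches
  B. C: ✗ does not match
  C. W/A: ✓ matches
  D. kg·m²/(A·s³): ✓ matches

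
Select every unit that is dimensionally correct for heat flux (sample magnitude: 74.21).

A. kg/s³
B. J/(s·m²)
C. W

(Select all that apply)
A, B

heat flux has SI base units: kg / s^3

Checking each option against kg / s^3:
  A. kg/s³: ✓ matches
  B. J/(s·m²): ✓ matches
  C. W: ✗ does not match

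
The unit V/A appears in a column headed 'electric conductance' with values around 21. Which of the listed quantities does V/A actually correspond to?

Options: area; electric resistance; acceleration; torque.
electric resistance

electric conductance should have units dimensionally equivalent to A^2 * s^3 / (kg * m^2) (e.g. S).
The given unit 'V/A' reduces to kg * m^2 / (A^2 * s^3). Of the listed options, that is the dimensionality of electric resistance.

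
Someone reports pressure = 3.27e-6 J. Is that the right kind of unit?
No

pressure has SI base units: kg / (m * s^2)
J does NOT reduce to kg / (m * s^2); a valid unit for pressure would be e.g. Pa.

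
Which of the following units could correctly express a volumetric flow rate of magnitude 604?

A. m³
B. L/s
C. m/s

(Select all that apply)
B

volumetric flow rate has SI base units: m^3 / s

Checking each option against m^3 / s:
  A. m³: ✗ does not match
  B. L/s: ✓ matches
  C. m/s: ✗ does not match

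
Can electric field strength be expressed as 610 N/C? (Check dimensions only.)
Yes

electric field strength has SI base units: kg * m / (A * s^3)
N/C reduces to the same SI base units, so it is a valid unit for electric field strength.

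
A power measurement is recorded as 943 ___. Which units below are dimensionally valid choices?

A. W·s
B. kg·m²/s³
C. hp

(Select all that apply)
B, C

power has SI base units: kg * m^2 / s^3

Checking each option against kg * m^2 / s^3:
  A. W·s: ✗ does not match
  B. kg·m²/s³: ✓ matches
  C. hp: ✓ matches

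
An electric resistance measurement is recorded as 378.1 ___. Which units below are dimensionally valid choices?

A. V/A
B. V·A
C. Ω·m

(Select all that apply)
A

electric resistance has SI base units: kg * m^2 / (A^2 * s^3)

Checking each option against kg * m^2 / (A^2 * s^3):
  A. V/A: ✓ matches
  B. V·A: ✗ does not match
  C. Ω·m: ✗ does not match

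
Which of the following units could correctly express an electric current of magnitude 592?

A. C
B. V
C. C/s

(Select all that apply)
C

electric current has SI base units: A

Checking each option against A:
  A. C: ✗ does not match
  B. V: ✗ does not match
  C. C/s: ✓ matches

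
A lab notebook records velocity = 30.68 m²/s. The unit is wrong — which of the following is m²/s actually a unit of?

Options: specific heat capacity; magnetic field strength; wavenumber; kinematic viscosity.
kinematic viscosity

velocity should have units dimensionally equivalent to m / s (e.g. m/s).
The given unit 'm²/s' reduces to m^2 / s. Of the listed options, that is the dimensionality of kinematic viscosity.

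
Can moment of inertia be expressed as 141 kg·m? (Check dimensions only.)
No

moment of inertia has SI base units: kg * m^2
kg·m does NOT reduce to kg * m^2; a valid unit for moment of inertia would be e.g. kg·m².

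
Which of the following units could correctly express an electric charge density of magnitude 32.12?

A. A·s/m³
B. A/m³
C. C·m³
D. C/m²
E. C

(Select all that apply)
A

electric charge density has SI base units: A * s / m^3

Checking each option against A * s / m^3:
  A. A·s/m³: ✓ matches
  B. A/m³: ✗ does not match
  C. C·m³: ✗ does not match
  D. C/m²: ✗ does not match
  E. C: ✗ does not match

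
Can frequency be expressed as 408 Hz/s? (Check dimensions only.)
No

frequency has SI base units: 1 / s
Hz/s does NOT reduce to 1 / s; a valid unit for frequency would be e.g. Hz.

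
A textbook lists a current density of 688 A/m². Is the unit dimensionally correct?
Yes

current density has SI base units: A / m^2
A/m² reduces to the same SI base units, so it is a valid unit for current density.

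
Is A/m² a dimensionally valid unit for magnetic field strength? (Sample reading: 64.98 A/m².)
No

magnetic field strength has SI base units: A / m
A/m² does NOT reduce to A / m; a valid unit for magnetic field strength would be e.g. A/m.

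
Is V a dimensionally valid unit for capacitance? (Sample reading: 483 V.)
No

capacitance has SI base units: A^2 * s^4 / (kg * m^2)
V does NOT reduce to A^2 * s^4 / (kg * m^2); a valid unit for capacitance would be e.g. F.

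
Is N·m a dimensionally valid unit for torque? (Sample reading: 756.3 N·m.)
Yes

torque has SI base units: kg * m^2 / s^2
N·m reduces to the same SI base units, so it is a valid unit for torque.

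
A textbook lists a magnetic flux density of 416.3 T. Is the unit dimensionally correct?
Yes

magnetic flux density has SI base units: kg / (A * s^2)
T reduces to the same SI base units, so it is a valid unit for magnetic flux density.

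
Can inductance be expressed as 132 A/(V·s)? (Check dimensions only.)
No

inductance has SI base units: kg * m^2 / (A^2 * s^2)
A/(V·s) does NOT reduce to kg * m^2 / (A^2 * s^2); a valid unit for inductance would be e.g. H.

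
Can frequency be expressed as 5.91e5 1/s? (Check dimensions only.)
Yes

frequency has SI base units: 1 / s
1/s reduces to the same SI base units, so it is a valid unit for frequency.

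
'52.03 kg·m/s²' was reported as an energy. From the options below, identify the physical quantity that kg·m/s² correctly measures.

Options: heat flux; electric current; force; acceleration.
force

energy should have units dimensionally equivalent to kg * m^2 / s^2 (e.g. J).
The given unit 'kg·m/s²' reduces to kg * m / s^2. Of the listed options, that is the dimensionality of force.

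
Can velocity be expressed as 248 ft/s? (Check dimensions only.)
Yes

velocity has SI base units: m / s
ft/s reduces to the same SI base units, so it is a valid unit for velocity.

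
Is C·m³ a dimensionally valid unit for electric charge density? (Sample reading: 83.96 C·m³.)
No

electric charge density has SI base units: A * s / m^3
C·m³ does NOT reduce to A * s / m^3; a valid unit for electric charge density would be e.g. C/m³.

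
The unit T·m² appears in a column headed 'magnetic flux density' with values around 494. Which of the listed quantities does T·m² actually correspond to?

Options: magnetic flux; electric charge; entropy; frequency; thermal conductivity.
magnetic flux

magnetic flux density should have units dimensionally equivalent to kg / (A * s^2) (e.g. T).
The given unit 'T·m²' reduces to kg * m^2 / (A * s^2). Of the listed options, that is the dimensionality of magnetic flux.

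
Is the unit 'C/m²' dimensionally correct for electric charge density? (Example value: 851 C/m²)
No

electric charge density has SI base units: A * s / m^3
C/m² does NOT reduce to A * s / m^3; a valid unit for electric charge density would be e.g. C/m³.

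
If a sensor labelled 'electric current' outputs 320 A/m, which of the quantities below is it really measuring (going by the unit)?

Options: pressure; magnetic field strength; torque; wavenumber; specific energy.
magnetic field strength

electric current should have units dimensionally equivalent to A (e.g. A).
The given unit 'A/m' reduces to A / m. Of the listed options, that is the dimensionality of magnetic field strength.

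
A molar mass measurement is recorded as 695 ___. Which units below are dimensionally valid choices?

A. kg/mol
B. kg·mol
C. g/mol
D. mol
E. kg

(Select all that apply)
A, C

molar mass has SI base units: kg / mol

Checking each option against kg / mol:
  A. kg/mol: ✓ matches
  B. kg·mol: ✗ does not match
  C. g/mol: ✓ matches
  D. mol: ✗ does not match
  E. kg: ✗ does not match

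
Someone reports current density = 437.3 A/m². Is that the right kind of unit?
Yes

current density has SI base units: A / m^2
A/m² reduces to the same SI base units, so it is a valid unit for current density.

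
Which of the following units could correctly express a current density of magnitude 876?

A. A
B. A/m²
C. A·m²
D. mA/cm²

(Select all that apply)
B, D

current density has SI base units: A / m^2

Checking each option against A / m^2:
  A. A: ✗ does not match
  B. A/m²: ✓ matches
  C. A·m²: ✗ does not match
  D. mA/cm²: ✓ matches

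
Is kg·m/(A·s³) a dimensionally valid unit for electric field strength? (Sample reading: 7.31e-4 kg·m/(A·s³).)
Yes

electric field strength has SI base units: kg * m / (A * s^3)
kg·m/(A·s³) reduces to the same SI base units, so it is a valid unit for electric field strength.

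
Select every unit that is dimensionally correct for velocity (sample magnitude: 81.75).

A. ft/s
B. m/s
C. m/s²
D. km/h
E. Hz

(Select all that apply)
A, B, D

velocity has SI base units: m / s

Checking each option against m / s:
  A. ft/s: ✓ matches
  B. m/s: ✓ matches
  C. m/s²: ✗ does not match
  D. km/h: ✓ matches
  E. Hz: ✗ does not match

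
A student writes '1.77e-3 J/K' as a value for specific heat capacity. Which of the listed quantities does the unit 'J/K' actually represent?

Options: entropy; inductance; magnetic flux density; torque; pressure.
entropy

specific heat capacity should have units dimensionally equivalent to m^2 / (s^2 * K) (e.g. J/(kg·K)).
The given unit 'J/K' reduces to kg * m^2 / (s^2 * K). Of the listed options, that is the dimensionality of entropy.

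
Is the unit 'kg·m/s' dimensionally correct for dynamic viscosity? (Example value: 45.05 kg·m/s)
No

dynamic viscosity has SI base units: kg / (m * s)
kg·m/s does NOT reduce to kg / (m * s); a valid unit for dynamic viscosity would be e.g. Pa·s.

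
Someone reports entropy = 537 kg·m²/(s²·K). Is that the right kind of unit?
Yes

entropy has SI base units: kg * m^2 / (s^2 * K)
kg·m²/(s²·K) reduces to the same SI base units, so it is a valid unit for entropy.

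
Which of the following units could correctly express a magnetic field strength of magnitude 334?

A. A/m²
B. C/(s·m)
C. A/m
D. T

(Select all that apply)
B, C

magnetic field strength has SI base units: A / m

Checking each option against A / m:
  A. A/m²: ✗ does not match
  B. C/(s·m): ✓ matches
  C. A/m: ✓ matches
  D. T: ✗ does not match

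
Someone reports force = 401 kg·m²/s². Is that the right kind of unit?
No

force has SI base units: kg * m / s^2
kg·m²/s² does NOT reduce to kg * m / s^2; a valid unit for force would be e.g. N.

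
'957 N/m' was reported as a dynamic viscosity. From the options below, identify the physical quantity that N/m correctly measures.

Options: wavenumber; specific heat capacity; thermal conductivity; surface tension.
surface tension

dynamic viscosity should have units dimensionally equivalent to kg / (m * s) (e.g. Pa·s).
The given unit 'N/m' reduces to kg / s^2. Of the listed options, that is the dimensionality of surface tension.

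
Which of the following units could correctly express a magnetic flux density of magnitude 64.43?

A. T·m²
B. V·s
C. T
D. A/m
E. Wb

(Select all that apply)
C

magnetic flux density has SI base units: kg / (A * s^2)

Checking each option against kg / (A * s^2):
  A. T·m²: ✗ does not match
  B. V·s: ✗ does not match
  C. T: ✓ matches
  D. A/m: ✗ does not match
  E. Wb: ✗ does not match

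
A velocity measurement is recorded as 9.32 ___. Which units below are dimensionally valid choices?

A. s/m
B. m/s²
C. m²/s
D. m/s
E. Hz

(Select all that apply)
D

velocity has SI base units: m / s

Checking each option against m / s:
  A. s/m: ✗ does not match
  B. m/s²: ✗ does not match
  C. m²/s: ✗ does not match
  D. m/s: ✓ matches
  E. Hz: ✗ does not match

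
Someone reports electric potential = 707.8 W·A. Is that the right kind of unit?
No

electric potential has SI base units: kg * m^2 / (A * s^3)
W·A does NOT reduce to kg * m^2 / (A * s^3); a valid unit for electric potential would be e.g. V.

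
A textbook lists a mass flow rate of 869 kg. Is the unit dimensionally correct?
No

mass flow rate has SI base units: kg / s
kg does NOT reduce to kg / s; a valid unit for mass flow rate would be e.g. kg/s.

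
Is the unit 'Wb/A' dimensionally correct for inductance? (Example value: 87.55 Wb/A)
Yes

inductance has SI base units: kg * m^2 / (A^2 * s^2)
Wb/A reduces to the same SI base units, so it is a valid unit for inductance.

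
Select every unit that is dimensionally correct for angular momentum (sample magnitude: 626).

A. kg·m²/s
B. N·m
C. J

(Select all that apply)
A

angular momentum has SI base units: kg * m^2 / s

Checking each option against kg * m^2 / s:
  A. kg·m²/s: ✓ matches
  B. N·m: ✗ does not match
  C. J: ✗ does not match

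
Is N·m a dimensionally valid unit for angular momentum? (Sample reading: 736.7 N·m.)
No

angular momentum has SI base units: kg * m^2 / s
N·m does NOT reduce to kg * m^2 / s; a valid unit for angular momentum would be e.g. kg·m²/s.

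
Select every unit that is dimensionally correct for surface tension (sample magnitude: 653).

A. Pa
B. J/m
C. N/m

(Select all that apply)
C

surface tension has SI base units: kg / s^2

Checking each option against kg / s^2:
  A. Pa: ✗ does not match
  B. J/m: ✗ does not match
  C. N/m: ✓ matches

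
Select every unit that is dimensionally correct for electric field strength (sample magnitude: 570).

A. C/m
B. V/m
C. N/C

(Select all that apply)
B, C

electric field strength has SI base units: kg * m / (A * s^3)

Checking each option against kg * m / (A * s^3):
  A. C/m: ✗ does not match
  B. V/m: ✓ matches
  C. N/C: ✓ matches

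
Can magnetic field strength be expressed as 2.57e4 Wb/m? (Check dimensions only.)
No

magnetic field strength has SI base units: A / m
Wb/m does NOT reduce to A / m; a valid unit for magnetic field strength would be e.g. A/m.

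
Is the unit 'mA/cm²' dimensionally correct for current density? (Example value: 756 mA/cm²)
Yes

current density has SI base units: A / m^2
mA/cm² reduces to the same SI base units, so it is a valid unit for current density.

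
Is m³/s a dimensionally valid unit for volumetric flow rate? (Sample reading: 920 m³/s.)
Yes

volumetric flow rate has SI base units: m^3 / s
m³/s reduces to the same SI base units, so it is a valid unit for volumetric flow rate.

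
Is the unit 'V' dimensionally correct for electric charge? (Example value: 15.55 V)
No

electric charge has SI base units: A * s
V does NOT reduce to A * s; a valid unit for electric charge would be e.g. C.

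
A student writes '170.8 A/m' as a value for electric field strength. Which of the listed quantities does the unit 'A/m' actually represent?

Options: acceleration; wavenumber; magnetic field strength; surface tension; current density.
magnetic field strength

electric field strength should have units dimensionally equivalent to kg * m / (A * s^3) (e.g. V/m).
The given unit 'A/m' reduces to A / m. Of the listed options, that is the dimensionality of magnetic field strength.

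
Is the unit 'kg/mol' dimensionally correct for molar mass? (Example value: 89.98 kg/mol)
Yes

molar mass has SI base units: kg / mol
kg/mol reduces to the same SI base units, so it is a valid unit for molar mass.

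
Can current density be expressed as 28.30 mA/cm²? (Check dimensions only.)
Yes

current density has SI base units: A / m^2
mA/cm² reduces to the same SI base units, so it is a valid unit for current density.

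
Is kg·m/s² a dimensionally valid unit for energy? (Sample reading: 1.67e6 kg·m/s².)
No

energy has SI base units: kg * m^2 / s^2
kg·m/s² does NOT reduce to kg * m^2 / s^2; a valid unit for energy would be e.g. J.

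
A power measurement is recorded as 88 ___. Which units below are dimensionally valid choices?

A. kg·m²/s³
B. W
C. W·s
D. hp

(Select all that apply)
A, B, D

power has SI base units: kg * m^2 / s^3

Checking each option against kg * m^2 / s^3:
  A. kg·m²/s³: ✓ matches
  B. W: ✓ matches
  C. W·s: ✗ does not match
  D. hp: ✓ matches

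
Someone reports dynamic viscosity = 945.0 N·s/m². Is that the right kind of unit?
Yes

dynamic viscosity has SI base units: kg / (m * s)
N·s/m² reduces to the same SI base units, so it is a valid unit for dynamic viscosity.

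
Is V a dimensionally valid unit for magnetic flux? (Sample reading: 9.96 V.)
No

magnetic flux has SI base units: kg * m^2 / (A * s^2)
V does NOT reduce to kg * m^2 / (A * s^2); a valid unit for magnetic flux would be e.g. Wb.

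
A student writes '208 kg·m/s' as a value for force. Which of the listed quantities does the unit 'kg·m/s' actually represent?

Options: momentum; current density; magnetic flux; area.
momentum

force should have units dimensionally equivalent to kg * m / s^2 (e.g. N).
The given unit 'kg·m/s' reduces to kg * m / s. Of the listed options, that is the dimensionality of momentum.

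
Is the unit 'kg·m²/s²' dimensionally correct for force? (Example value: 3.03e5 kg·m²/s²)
No

force has SI base units: kg * m / s^2
kg·m²/s² does NOT reduce to kg * m / s^2; a valid unit for force would be e.g. N.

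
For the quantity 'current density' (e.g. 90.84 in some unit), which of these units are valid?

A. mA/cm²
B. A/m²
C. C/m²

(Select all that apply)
A, B

current density has SI base units: A / m^2

Checking each option against A / m^2:
  A. mA/cm²: ✓ matches
  B. A/m²: ✓ matches
  C. C/m²: ✗ does not match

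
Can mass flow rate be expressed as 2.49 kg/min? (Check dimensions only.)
Yes

mass flow rate has SI base units: kg / s
kg/min reduces to the same SI base units, so it is a valid unit for mass flow rate.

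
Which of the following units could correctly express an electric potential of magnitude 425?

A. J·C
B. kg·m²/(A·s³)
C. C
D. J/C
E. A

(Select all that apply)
B, D

electric potential has SI base units: kg * m^2 / (A * s^3)

Checking each option against kg * m^2 / (A * s^3):
  A. J·C: ✗ does not match
  B. kg·m²/(A·s³): ✓ matches
  C. C: ✗ does not match
  D. J/C: ✓ matches
  E. A: ✗ does not match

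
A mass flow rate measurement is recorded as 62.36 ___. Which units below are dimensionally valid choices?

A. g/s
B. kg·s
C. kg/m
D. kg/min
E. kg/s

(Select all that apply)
A, D, E

mass flow rate has SI base units: kg / s

Checking each option against kg / s:
  A. g/s: ✓ matches
  B. kg·s: ✗ does not match
  C. kg/m: ✗ does not match
  D. kg/min: ✓ matches
  E. kg/s: ✓ matches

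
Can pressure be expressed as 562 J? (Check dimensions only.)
No

pressure has SI base units: kg / (m * s^2)
J does NOT reduce to kg / (m * s^2); a valid unit for pressure would be e.g. Pa.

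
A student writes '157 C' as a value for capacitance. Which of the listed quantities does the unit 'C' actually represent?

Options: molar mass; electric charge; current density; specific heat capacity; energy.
electric charge

capacitance should have units dimensionally equivalent to A^2 * s^4 / (kg * m^2) (e.g. F).
The given unit 'C' reduces to A * s. Of the listed options, that is the dimensionality of electric charge.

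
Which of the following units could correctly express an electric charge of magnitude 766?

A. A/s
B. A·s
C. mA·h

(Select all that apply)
B, C

electric charge has SI base units: A * s

Checking each option against A * s:
  A. A/s: ✗ does not match
  B. A·s: ✓ matches
  C. mA·h: ✓ matches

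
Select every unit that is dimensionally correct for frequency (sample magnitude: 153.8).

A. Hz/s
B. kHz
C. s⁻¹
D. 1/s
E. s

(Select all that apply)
B, C, D

frequency has SI base units: 1 / s

Checking each option against 1 / s:
  A. Hz/s: ✗ does not match
  B. kHz: ✓ matches
  C. s⁻¹: ✓ matches
  D. 1/s: ✓ matches
  E. s: ✗ does not match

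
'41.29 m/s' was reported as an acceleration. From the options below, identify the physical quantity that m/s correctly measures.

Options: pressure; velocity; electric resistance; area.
velocity

acceleration should have units dimensionally equivalent to m / s^2 (e.g. m/s²).
The given unit 'm/s' reduces to m / s. Of the listed options, that is the dimensionality of velocity.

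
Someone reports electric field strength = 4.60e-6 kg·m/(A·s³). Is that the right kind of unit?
Yes

electric field strength has SI base units: kg * m / (A * s^3)
kg·m/(A·s³) reduces to the same SI base units, so it is a valid unit for electric field strength.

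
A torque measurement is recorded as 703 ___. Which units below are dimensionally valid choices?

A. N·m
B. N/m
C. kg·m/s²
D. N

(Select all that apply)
A

torque has SI base units: kg * m^2 / s^2

Checking each option against kg * m^2 / s^2:
  A. N·m: ✓ matches
  B. N/m: ✗ does not match
  C. kg·m/s²: ✗ does not match
  D. N: ✗ does not match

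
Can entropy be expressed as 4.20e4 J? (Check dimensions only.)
No

entropy has SI base units: kg * m^2 / (s^2 * K)
J does NOT reduce to kg * m^2 / (s^2 * K); a valid unit for entropy would be e.g. J/K.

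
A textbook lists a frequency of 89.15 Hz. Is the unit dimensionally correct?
Yes

frequency has SI base units: 1 / s
Hz reduces to the same SI base units, so it is a valid unit for frequency.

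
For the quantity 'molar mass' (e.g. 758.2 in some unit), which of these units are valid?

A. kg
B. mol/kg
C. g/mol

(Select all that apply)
C

molar mass has SI base units: kg / mol

Checking each option against kg / mol:
  A. kg: ✗ does not match
  B. mol/kg: ✗ does not match
  C. g/mol: ✓ matches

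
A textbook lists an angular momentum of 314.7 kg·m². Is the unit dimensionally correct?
No

angular momentum has SI base units: kg * m^2 / s
kg·m² does NOT reduce to kg * m^2 / s; a valid unit for angular momentum would be e.g. kg·m²/s.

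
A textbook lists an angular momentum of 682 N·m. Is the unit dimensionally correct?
No

angular momentum has SI base units: kg * m^2 / s
N·m does NOT reduce to kg * m^2 / s; a valid unit for angular momentum would be e.g. kg·m²/s.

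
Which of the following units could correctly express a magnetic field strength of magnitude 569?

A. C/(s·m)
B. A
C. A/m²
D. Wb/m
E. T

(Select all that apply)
A

magnetic field strength has SI base units: A / m

Checking each option against A / m:
  A. C/(s·m): ✓ matches
  B. A: ✗ does not match
  C. A/m²: ✗ does not match
  D. Wb/m: ✗ does not match
  E. T: ✗ does not match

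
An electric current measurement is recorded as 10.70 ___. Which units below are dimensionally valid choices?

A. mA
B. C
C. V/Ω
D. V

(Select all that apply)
A, C

electric current has SI base units: A

Checking each option against A:
  A. mA: ✓ matches
  B. C: ✗ does not match
  C. V/Ω: ✓ matches
  D. V: ✗ does not match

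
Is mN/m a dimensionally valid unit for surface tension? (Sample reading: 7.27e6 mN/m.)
Yes

surface tension has SI base units: kg / s^2
mN/m reduces to the same SI base units, so it is a valid unit for surface tension.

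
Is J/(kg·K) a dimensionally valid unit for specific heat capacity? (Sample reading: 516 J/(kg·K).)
Yes

specific heat capacity has SI base units: m^2 / (s^2 * K)
J/(kg·K) reduces to the same SI base units, so it is a valid unit for specific heat capacity.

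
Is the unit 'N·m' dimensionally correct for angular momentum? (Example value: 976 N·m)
No

angular momentum has SI base units: kg * m^2 / s
N·m does NOT reduce to kg * m^2 / s; a valid unit for angular momentum would be e.g. kg·m²/s.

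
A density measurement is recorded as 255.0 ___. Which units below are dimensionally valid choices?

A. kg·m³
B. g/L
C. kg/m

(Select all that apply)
B

density has SI base units: kg / m^3

Checking each option against kg / m^3:
  A. kg·m³: ✗ does not match
  B. g/L: ✓ matches
  C. kg/m: ✗ does not match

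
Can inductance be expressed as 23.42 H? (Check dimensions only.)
Yes

inductance has SI base units: kg * m^2 / (A^2 * s^2)
H reduces to the same SI base units, so it is a valid unit for inductance.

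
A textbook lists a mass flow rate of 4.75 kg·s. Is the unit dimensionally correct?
No

mass flow rate has SI base units: kg / s
kg·s does NOT reduce to kg / s; a valid unit for mass flow rate would be e.g. kg/s.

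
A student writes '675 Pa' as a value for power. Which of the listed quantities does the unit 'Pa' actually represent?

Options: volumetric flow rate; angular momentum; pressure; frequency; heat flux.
pressure

power should have units dimensionally equivalent to kg * m^2 / s^3 (e.g. W).
The given unit 'Pa' reduces to kg / (m * s^2). Of the listed options, that is the dimensionality of pressure.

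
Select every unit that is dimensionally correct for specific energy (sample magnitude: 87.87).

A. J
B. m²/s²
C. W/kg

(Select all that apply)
B

specific energy has SI base units: m^2 / s^2

Checking each option against m^2 / s^2:
  A. J: ✗ does not match
  B. m²/s²: ✓ matches
  C. W/kg: ✗ does not match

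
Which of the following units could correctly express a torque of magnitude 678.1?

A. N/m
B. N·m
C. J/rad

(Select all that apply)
B, C

torque has SI base units: kg * m^2 / s^2

Checking each option against kg * m^2 / s^2:
  A. N/m: ✗ does not match
  B. N·m: ✓ matches
  C. J/rad: ✓ matches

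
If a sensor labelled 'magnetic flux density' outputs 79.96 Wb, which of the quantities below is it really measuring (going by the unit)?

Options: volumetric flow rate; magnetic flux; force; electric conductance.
magnetic flux

magnetic flux density should have units dimensionally equivalent to kg / (A * s^2) (e.g. T).
The given unit 'Wb' reduces to kg * m^2 / (A * s^2). Of the listed options, that is the dimensionality of magnetic flux.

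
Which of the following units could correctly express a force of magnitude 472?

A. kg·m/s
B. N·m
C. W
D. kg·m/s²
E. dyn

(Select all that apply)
D, E

force has SI base units: kg * m / s^2

Checking each option against kg * m / s^2:
  A. kg·m/s: ✗ does not match
  B. N·m: ✗ does not match
  C. W: ✗ does not match
  D. kg·m/s²: ✓ matches
  E. dyn: ✓ matches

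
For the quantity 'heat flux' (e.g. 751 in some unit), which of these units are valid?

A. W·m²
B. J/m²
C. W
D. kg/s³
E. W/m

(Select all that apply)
D

heat flux has SI base units: kg / s^3

Checking each option against kg / s^3:
  A. W·m²: ✗ does not match
  B. J/m²: ✗ does not match
  C. W: ✗ does not match
  D. kg/s³: ✓ matches
  E. W/m: ✗ does not match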